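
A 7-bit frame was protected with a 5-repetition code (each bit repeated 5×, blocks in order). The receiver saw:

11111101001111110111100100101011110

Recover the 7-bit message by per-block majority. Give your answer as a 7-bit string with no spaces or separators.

Block 1 (11111): 5 ones → 1
Block 2 (10100): 2 ones → 0
Block 3 (11111): 5 ones → 1
Block 4 (10111): 4 ones → 1
Block 5 (10010): 2 ones → 0
Block 6 (01010): 2 ones → 0
Block 7 (11110): 4 ones → 1

1011001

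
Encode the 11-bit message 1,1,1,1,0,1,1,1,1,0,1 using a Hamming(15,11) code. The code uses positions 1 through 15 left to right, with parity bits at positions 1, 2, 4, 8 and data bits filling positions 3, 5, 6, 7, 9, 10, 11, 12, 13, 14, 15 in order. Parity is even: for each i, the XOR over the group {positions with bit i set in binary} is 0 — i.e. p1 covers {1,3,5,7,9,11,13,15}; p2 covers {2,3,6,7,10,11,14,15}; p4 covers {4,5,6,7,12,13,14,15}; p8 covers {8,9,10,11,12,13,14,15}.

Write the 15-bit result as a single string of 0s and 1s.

001011110111101

Place data at non-parity positions: p1 p2 1 p4 1 1 1 p8 0 1 1 1 1 0 1
p1 (pos 1,3,5,7,9,11,13,15): XOR of data positions = 1⊕1⊕1⊕0⊕1⊕1⊕1 = 0
p2 (pos 2,3,6,7,10,11,14,15): XOR of data positions = 1⊕1⊕1⊕1⊕1⊕0⊕1 = 0
p4 (pos 4,5,6,7,12,13,14,15): XOR of data positions = 1⊕1⊕1⊕1⊕1⊕0⊕1 = 0
p8 (pos 8,9,10,11,12,13,14,15): XOR of data positions = 0⊕1⊕1⊕1⊕1⊕0⊕1 = 1
Codeword: 001011110111101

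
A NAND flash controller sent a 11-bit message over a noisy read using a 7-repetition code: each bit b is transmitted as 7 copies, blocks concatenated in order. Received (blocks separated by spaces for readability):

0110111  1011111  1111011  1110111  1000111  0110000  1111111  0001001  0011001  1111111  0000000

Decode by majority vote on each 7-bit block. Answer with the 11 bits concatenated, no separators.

11111010010

Block 1 (0110111): 5 ones → 1
Block 2 (1011111): 6 ones → 1
Block 3 (1111011): 6 ones → 1
Block 4 (1110111): 6 ones → 1
Block 5 (1000111): 4 ones → 1
Block 6 (0110000): 2 ones → 0
Block 7 (1111111): 7 ones → 1
Block 8 (0001001): 2 ones → 0
Block 9 (0011001): 3 ones → 0
Block 10 (1111111): 7 ones → 1
Block 11 (0000000): 0 ones → 0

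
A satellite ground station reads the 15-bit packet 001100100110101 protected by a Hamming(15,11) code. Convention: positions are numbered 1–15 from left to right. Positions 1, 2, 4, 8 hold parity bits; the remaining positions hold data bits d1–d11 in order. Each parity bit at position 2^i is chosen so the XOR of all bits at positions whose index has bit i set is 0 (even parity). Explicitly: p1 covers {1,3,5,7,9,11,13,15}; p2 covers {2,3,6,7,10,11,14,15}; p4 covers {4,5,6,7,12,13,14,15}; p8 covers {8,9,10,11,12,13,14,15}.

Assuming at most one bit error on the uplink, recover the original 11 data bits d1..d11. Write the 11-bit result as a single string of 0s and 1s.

00010110101

s1 (pos 1,3,5,7,9,11,13,15): 0⊕1⊕0⊕1⊕0⊕1⊕1⊕1 = 1
s2 (pos 2,3,6,7,10,11,14,15): 0⊕1⊕0⊕1⊕1⊕1⊕0⊕1 = 1
s4 (pos 4,5,6,7,12,13,14,15): 1⊕0⊕0⊕1⊕0⊕1⊕0⊕1 = 0
s8 (pos 8,9,10,11,12,13,14,15): 0⊕0⊕1⊕1⊕0⊕1⊕0⊕1 = 0
Syndrome s8…s1 = 0011 → error at position 3.
Flip position 3: 001100100110101 → 000100100110101
Read data bits from positions 3,5,6,7,9,10,11,12,13,14,15: 00010110101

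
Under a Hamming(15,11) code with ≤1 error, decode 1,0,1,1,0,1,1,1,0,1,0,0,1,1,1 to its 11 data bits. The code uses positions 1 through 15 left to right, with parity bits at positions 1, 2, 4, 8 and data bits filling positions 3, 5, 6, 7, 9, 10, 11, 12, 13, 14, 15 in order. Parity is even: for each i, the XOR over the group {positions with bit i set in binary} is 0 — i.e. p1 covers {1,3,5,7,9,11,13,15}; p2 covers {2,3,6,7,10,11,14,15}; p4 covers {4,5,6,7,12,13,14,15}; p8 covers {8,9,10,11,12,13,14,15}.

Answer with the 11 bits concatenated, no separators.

10111100111

s1 (pos 1,3,5,7,9,11,13,15): 1⊕1⊕0⊕1⊕0⊕0⊕1⊕1 = 1
s2 (pos 2,3,6,7,10,11,14,15): 0⊕1⊕1⊕1⊕1⊕0⊕1⊕1 = 0
s4 (pos 4,5,6,7,12,13,14,15): 1⊕0⊕1⊕1⊕0⊕1⊕1⊕1 = 0
s8 (pos 8,9,10,11,12,13,14,15): 1⊕0⊕1⊕0⊕0⊕1⊕1⊕1 = 1
Syndrome s8…s1 = 1001 → error at position 9.
Flip position 9: 101101110100111 → 101101111100111
Read data bits from positions 3,5,6,7,9,10,11,12,13,14,15: 10111100111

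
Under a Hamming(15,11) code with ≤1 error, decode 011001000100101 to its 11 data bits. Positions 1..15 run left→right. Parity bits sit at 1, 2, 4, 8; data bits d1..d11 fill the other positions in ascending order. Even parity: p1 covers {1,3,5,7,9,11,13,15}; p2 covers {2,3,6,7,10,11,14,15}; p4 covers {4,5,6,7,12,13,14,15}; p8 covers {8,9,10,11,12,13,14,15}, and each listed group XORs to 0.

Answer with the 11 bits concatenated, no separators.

10100100100

s1 (pos 1,3,5,7,9,11,13,15): 0⊕1⊕0⊕0⊕0⊕0⊕1⊕1 = 1
s2 (pos 2,3,6,7,10,11,14,15): 1⊕1⊕1⊕0⊕1⊕0⊕0⊕1 = 1
s4 (pos 4,5,6,7,12,13,14,15): 0⊕0⊕1⊕0⊕0⊕1⊕0⊕1 = 1
s8 (pos 8,9,10,11,12,13,14,15): 0⊕0⊕1⊕0⊕0⊕1⊕0⊕1 = 1
Syndrome s8…s1 = 1111 → error at position 15.
Flip position 15: 011001000100101 → 011001000100100
Read data bits from positions 3,5,6,7,9,10,11,12,13,14,15: 10100100100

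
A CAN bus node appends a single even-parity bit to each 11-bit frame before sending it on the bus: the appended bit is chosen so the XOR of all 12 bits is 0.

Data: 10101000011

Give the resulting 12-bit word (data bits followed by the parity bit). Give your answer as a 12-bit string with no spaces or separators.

101010000111

XOR of the 11 data bits: 1⊕0⊕1⊕0⊕1⊕0⊕0⊕0⊕0⊕1⊕1 = 1
Parity bit = 1 (so all 12 bits XOR to 0).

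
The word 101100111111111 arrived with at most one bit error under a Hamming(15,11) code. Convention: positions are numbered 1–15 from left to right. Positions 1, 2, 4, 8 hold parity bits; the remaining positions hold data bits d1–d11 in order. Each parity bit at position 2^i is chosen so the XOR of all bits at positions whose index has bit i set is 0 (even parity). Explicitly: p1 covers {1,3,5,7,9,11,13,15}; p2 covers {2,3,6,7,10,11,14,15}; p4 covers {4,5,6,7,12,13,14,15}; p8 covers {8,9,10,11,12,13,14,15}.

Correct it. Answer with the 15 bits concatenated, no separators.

001100111111111

s1 (pos 1,3,5,7,9,11,13,15): 1⊕1⊕0⊕1⊕1⊕1⊕1⊕1 = 1
s2 (pos 2,3,6,7,10,11,14,15): 0⊕1⊕0⊕1⊕1⊕1⊕1⊕1 = 0
s4 (pos 4,5,6,7,12,13,14,15): 1⊕0⊕0⊕1⊕1⊕1⊕1⊕1 = 0
s8 (pos 8,9,10,11,12,13,14,15): 1⊕1⊕1⊕1⊕1⊕1⊕1⊕1 = 0
Syndrome s8…s1 = 0001 → error at position 1.
Flip position 1: 101100111111111 → 001100111111111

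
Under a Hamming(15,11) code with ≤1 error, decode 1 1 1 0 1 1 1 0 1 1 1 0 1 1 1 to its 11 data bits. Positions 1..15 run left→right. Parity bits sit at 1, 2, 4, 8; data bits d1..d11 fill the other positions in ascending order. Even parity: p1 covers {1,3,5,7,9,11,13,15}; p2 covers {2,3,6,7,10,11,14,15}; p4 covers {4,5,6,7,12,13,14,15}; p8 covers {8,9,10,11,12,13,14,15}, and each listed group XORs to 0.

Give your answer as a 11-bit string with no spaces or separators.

s1 (pos 1,3,5,7,9,11,13,15): 1⊕1⊕1⊕1⊕1⊕1⊕1⊕1 = 0
s2 (pos 2,3,6,7,10,11,14,15): 1⊕1⊕1⊕1⊕1⊕1⊕1⊕1 = 0
s4 (pos 4,5,6,7,12,13,14,15): 0⊕1⊕1⊕1⊕0⊕1⊕1⊕1 = 0
s8 (pos 8,9,10,11,12,13,14,15): 0⊕1⊕1⊕1⊕0⊕1⊕1⊕1 = 0
Syndrome s8…s1 = 0000 → no error.
Read data bits from positions 3,5,6,7,9,10,11,12,13,14,15: 11111110111

11111110111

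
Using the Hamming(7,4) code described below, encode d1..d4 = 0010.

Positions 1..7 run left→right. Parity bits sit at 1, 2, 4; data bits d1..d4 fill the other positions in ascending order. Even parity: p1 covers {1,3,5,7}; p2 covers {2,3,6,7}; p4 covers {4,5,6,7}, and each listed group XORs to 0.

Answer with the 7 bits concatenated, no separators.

Place data at non-parity positions: p1 p2 0 p4 0 1 0
p1 (pos 1,3,5,7): XOR of data positions = 0⊕0⊕0 = 0
p2 (pos 2,3,6,7): XOR of data positions = 0⊕1⊕0 = 1
p4 (pos 4,5,6,7): XOR of data positions = 0⊕1⊕0 = 1
Codeword: 0101010

0101010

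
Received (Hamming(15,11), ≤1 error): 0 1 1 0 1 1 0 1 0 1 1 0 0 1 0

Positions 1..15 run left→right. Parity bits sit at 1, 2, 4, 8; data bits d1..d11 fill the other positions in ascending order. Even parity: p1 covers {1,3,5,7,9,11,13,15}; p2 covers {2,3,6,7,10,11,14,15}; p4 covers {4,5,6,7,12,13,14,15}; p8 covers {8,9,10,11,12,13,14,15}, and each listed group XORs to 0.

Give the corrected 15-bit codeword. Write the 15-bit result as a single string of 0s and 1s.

s1 (pos 1,3,5,7,9,11,13,15): 0⊕1⊕1⊕0⊕0⊕1⊕0⊕0 = 1
s2 (pos 2,3,6,7,10,11,14,15): 1⊕1⊕1⊕0⊕1⊕1⊕1⊕0 = 0
s4 (pos 4,5,6,7,12,13,14,15): 0⊕1⊕1⊕0⊕0⊕0⊕1⊕0 = 1
s8 (pos 8,9,10,11,12,13,14,15): 1⊕0⊕1⊕1⊕0⊕0⊕1⊕0 = 0
Syndrome s8…s1 = 0101 → error at position 5.
Flip position 5: 011011010110010 → 011001010110010

011001010110010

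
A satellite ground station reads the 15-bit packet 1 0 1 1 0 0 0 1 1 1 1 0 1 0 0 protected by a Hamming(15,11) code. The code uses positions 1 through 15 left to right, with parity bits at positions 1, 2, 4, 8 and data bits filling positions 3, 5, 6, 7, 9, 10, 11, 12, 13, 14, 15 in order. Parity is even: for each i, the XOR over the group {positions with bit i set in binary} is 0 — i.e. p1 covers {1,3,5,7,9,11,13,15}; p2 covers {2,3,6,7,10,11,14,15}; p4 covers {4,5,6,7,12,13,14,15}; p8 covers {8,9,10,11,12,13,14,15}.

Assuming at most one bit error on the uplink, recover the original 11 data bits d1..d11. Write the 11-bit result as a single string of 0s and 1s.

s1 (pos 1,3,5,7,9,11,13,15): 1⊕1⊕0⊕0⊕1⊕1⊕1⊕0 = 1
s2 (pos 2,3,6,7,10,11,14,15): 0⊕1⊕0⊕0⊕1⊕1⊕0⊕0 = 1
s4 (pos 4,5,6,7,12,13,14,15): 1⊕0⊕0⊕0⊕0⊕1⊕0⊕0 = 0
s8 (pos 8,9,10,11,12,13,14,15): 1⊕1⊕1⊕1⊕0⊕1⊕0⊕0 = 1
Syndrome s8…s1 = 1011 → error at position 11.
Flip position 11: 101100011110100 → 101100011100100
Read data bits from positions 3,5,6,7,9,10,11,12,13,14,15: 10001100100

10001100100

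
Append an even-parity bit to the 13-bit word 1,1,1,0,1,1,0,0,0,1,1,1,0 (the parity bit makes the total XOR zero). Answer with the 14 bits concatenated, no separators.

11101100011100

XOR of the 13 data bits: 1⊕1⊕1⊕0⊕1⊕1⊕0⊕0⊕0⊕1⊕1⊕1⊕0 = 0
Parity bit = 0 (so all 14 bits XOR to 0).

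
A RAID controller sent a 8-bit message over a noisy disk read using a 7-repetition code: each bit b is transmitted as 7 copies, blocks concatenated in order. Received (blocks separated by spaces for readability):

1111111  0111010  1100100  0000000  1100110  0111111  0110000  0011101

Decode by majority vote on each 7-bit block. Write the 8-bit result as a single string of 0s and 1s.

Block 1 (1111111): 7 ones → 1
Block 2 (0111010): 4 ones → 1
Block 3 (1100100): 3 ones → 0
Block 4 (0000000): 0 ones → 0
Block 5 (1100110): 4 ones → 1
Block 6 (0111111): 6 ones → 1
Block 7 (0110000): 2 ones → 0
Block 8 (0011101): 4 ones → 1

11001101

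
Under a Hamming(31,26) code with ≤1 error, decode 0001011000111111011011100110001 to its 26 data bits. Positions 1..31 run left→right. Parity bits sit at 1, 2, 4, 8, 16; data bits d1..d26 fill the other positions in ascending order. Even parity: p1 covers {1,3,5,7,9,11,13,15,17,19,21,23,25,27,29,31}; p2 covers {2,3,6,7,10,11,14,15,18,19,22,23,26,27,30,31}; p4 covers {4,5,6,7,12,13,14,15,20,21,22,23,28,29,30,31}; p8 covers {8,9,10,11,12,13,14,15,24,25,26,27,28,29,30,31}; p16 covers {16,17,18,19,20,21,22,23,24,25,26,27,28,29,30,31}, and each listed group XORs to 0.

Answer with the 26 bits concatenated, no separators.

00110011111011001100110001

s1 (pos 1,3,5,7,9,11,13,15,17,19,21,23,25,27,29,31): 0⊕0⊕0⊕1⊕0⊕1⊕1⊕1⊕0⊕1⊕1⊕1⊕0⊕1⊕0⊕1 = 1
s2 (pos 2,3,6,7,10,11,14,15,18,19,22,23,26,27,30,31): 0⊕0⊕1⊕1⊕0⊕1⊕1⊕1⊕1⊕1⊕1⊕1⊕1⊕1⊕0⊕1 = 0
s4 (pos 4,5,6,7,12,13,14,15,20,21,22,23,28,29,30,31): 1⊕0⊕1⊕1⊕1⊕1⊕1⊕1⊕0⊕1⊕1⊕1⊕0⊕0⊕0⊕1 = 1
s8 (pos 8,9,10,11,12,13,14,15,24,25,26,27,28,29,30,31): 0⊕0⊕0⊕1⊕1⊕1⊕1⊕1⊕0⊕0⊕1⊕1⊕0⊕0⊕0⊕1 = 0
s16 (pos 16,17,18,19,20,21,22,23,24,25,26,27,28,29,30,31): 1⊕0⊕1⊕1⊕0⊕1⊕1⊕1⊕0⊕0⊕1⊕1⊕0⊕0⊕0⊕1 = 1
Syndrome s16…s1 = 10101 → error at position 21.
Flip position 21: 0001011000111111011011100110001 → 0001011000111111011001100110001
Read data bits from positions 3,5,6,7,9,10,11,12,13,14,15,17,18,19,20,21,22,23,24,25,26,27,28,29,30,31: 00110011111011001100110001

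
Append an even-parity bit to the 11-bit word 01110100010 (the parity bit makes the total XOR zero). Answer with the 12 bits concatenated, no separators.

XOR of the 11 data bits: 0⊕1⊕1⊕1⊕0⊕1⊕0⊕0⊕0⊕1⊕0 = 1
Parity bit = 1 (so all 12 bits XOR to 0).

011101000101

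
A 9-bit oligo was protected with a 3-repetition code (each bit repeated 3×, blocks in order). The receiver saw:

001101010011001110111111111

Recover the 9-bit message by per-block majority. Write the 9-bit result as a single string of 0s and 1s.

010101111

Block 1 (001): 1 one → 0
Block 2 (101): 2 ones → 1
Block 3 (010): 1 one → 0
Block 4 (011): 2 ones → 1
Block 5 (001): 1 one → 0
Block 6 (110): 2 ones → 1
Block 7 (111): 3 ones → 1
Block 8 (111): 3 ones → 1
Block 9 (111): 3 ones → 1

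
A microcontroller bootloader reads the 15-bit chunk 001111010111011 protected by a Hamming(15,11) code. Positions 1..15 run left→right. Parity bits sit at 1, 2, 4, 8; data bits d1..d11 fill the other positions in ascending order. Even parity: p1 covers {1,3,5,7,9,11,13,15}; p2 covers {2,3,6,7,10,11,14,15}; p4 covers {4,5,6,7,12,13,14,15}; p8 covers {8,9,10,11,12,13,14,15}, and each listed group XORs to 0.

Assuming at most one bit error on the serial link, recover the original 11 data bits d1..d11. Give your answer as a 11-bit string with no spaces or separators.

11100111011

s1 (pos 1,3,5,7,9,11,13,15): 0⊕1⊕1⊕0⊕0⊕1⊕0⊕1 = 0
s2 (pos 2,3,6,7,10,11,14,15): 0⊕1⊕1⊕0⊕1⊕1⊕1⊕1 = 0
s4 (pos 4,5,6,7,12,13,14,15): 1⊕1⊕1⊕0⊕1⊕0⊕1⊕1 = 0
s8 (pos 8,9,10,11,12,13,14,15): 1⊕0⊕1⊕1⊕1⊕0⊕1⊕1 = 0
Syndrome s8…s1 = 0000 → no error.
Read data bits from positions 3,5,6,7,9,10,11,12,13,14,15: 11100111011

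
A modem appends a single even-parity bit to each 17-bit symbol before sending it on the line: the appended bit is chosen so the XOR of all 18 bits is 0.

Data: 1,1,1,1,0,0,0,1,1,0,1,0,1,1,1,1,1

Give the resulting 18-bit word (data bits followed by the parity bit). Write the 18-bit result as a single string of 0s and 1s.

111100011010111110

XOR of the 17 data bits: 1⊕1⊕1⊕1⊕0⊕0⊕0⊕1⊕1⊕0⊕1⊕0⊕1⊕1⊕1⊕1⊕1 = 0
Parity bit = 0 (so all 18 bits XOR to 0).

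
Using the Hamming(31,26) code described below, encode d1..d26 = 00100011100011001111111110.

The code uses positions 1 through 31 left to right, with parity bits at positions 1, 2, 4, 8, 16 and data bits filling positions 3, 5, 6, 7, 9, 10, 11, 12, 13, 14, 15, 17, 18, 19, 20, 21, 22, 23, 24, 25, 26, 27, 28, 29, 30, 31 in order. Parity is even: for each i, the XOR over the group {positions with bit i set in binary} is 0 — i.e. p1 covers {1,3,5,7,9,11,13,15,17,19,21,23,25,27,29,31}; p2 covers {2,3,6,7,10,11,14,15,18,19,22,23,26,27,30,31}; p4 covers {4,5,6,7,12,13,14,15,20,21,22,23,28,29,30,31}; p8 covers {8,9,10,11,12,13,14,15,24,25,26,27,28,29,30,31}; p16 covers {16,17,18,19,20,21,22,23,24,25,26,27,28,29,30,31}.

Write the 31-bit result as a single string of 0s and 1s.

1100010000111001011001111111110

Place data at non-parity positions: p1 p2 0 p4 0 1 0 p8 0 0 1 1 1 0 0 p16 0 1 1 0 0 1 1 1 1 1 1 1 1 1 0
p1 (pos 1,3,5,7,9,11,13,15,17,19,21,23,25,27,29,31): XOR of data positions = 0⊕0⊕0⊕0⊕1⊕1⊕0⊕0⊕1⊕0⊕1⊕1⊕1⊕1⊕0 = 1
p2 (pos 2,3,6,7,10,11,14,15,18,19,22,23,26,27,30,31): XOR of data positions = 0⊕1⊕0⊕0⊕1⊕0⊕0⊕1⊕1⊕1⊕1⊕1⊕1⊕1⊕0 = 1
p4 (pos 4,5,6,7,12,13,14,15,20,21,22,23,28,29,30,31): XOR of data positions = 0⊕1⊕0⊕1⊕1⊕0⊕0⊕0⊕0⊕1⊕1⊕1⊕1⊕1⊕0 = 0
p8 (pos 8,9,10,11,12,13,14,15,24,25,26,27,28,29,30,31): XOR of data positions = 0⊕0⊕1⊕1⊕1⊕0⊕0⊕1⊕1⊕1⊕1⊕1⊕1⊕1⊕0 = 0
p16 (pos 16,17,18,19,20,21,22,23,24,25,26,27,28,29,30,31): XOR of data positions = 0⊕1⊕1⊕0⊕0⊕1⊕1⊕1⊕1⊕1⊕1⊕1⊕1⊕1⊕0 = 1
Codeword: 1100010000111001011001111111110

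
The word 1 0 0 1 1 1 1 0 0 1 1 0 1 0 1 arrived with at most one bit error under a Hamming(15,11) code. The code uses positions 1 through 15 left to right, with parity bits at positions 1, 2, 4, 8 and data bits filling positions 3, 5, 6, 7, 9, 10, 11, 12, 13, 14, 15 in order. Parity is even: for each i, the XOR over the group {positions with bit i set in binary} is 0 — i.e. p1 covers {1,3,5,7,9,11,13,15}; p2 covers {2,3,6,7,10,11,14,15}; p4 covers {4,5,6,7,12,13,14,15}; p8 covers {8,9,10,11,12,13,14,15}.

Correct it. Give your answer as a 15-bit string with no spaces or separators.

110111100110101

s1 (pos 1,3,5,7,9,11,13,15): 1⊕0⊕1⊕1⊕0⊕1⊕1⊕1 = 0
s2 (pos 2,3,6,7,10,11,14,15): 0⊕0⊕1⊕1⊕1⊕1⊕0⊕1 = 1
s4 (pos 4,5,6,7,12,13,14,15): 1⊕1⊕1⊕1⊕0⊕1⊕0⊕1 = 0
s8 (pos 8,9,10,11,12,13,14,15): 0⊕0⊕1⊕1⊕0⊕1⊕0⊕1 = 0
Syndrome s8…s1 = 0010 → error at position 2.
Flip position 2: 100111100110101 → 110111100110101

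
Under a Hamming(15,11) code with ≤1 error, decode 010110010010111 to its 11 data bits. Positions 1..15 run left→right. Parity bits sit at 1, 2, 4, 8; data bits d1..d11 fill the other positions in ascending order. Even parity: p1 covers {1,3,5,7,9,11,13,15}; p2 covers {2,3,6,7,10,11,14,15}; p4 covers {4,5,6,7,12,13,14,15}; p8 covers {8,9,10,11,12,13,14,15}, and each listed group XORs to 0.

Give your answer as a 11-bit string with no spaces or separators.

s1 (pos 1,3,5,7,9,11,13,15): 0⊕0⊕1⊕0⊕0⊕1⊕1⊕1 = 0
s2 (pos 2,3,6,7,10,11,14,15): 1⊕0⊕0⊕0⊕0⊕1⊕1⊕1 = 0
s4 (pos 4,5,6,7,12,13,14,15): 1⊕1⊕0⊕0⊕0⊕1⊕1⊕1 = 1
s8 (pos 8,9,10,11,12,13,14,15): 1⊕0⊕0⊕1⊕0⊕1⊕1⊕1 = 1
Syndrome s8…s1 = 1100 → error at position 12.
Flip position 12: 010110010010111 → 010110010011111
Read data bits from positions 3,5,6,7,9,10,11,12,13,14,15: 01000011111

01000011111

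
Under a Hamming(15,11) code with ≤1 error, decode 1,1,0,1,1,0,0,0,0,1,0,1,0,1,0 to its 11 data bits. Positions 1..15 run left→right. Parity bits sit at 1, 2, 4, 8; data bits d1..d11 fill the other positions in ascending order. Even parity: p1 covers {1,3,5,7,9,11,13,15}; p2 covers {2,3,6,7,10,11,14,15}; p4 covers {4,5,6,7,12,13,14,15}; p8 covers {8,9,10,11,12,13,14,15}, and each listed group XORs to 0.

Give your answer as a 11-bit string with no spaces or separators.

s1 (pos 1,3,5,7,9,11,13,15): 1⊕0⊕1⊕0⊕0⊕0⊕0⊕0 = 0
s2 (pos 2,3,6,7,10,11,14,15): 1⊕0⊕0⊕0⊕1⊕0⊕1⊕0 = 1
s4 (pos 4,5,6,7,12,13,14,15): 1⊕1⊕0⊕0⊕1⊕0⊕1⊕0 = 0
s8 (pos 8,9,10,11,12,13,14,15): 0⊕0⊕1⊕0⊕1⊕0⊕1⊕0 = 1
Syndrome s8…s1 = 1010 → error at position 10.
Flip position 10: 110110000101010 → 110110000001010
Read data bits from positions 3,5,6,7,9,10,11,12,13,14,15: 01000001010

01000001010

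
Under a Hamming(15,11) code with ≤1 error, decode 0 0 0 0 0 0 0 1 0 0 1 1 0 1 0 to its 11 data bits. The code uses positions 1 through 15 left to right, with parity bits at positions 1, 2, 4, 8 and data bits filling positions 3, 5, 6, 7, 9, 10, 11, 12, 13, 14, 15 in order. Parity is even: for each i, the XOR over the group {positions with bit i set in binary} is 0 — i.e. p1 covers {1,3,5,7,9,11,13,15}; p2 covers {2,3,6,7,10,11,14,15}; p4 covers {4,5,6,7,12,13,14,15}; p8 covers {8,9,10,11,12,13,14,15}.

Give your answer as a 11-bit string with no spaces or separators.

00000011010

s1 (pos 1,3,5,7,9,11,13,15): 0⊕0⊕0⊕0⊕0⊕1⊕0⊕0 = 1
s2 (pos 2,3,6,7,10,11,14,15): 0⊕0⊕0⊕0⊕0⊕1⊕1⊕0 = 0
s4 (pos 4,5,6,7,12,13,14,15): 0⊕0⊕0⊕0⊕1⊕0⊕1⊕0 = 0
s8 (pos 8,9,10,11,12,13,14,15): 1⊕0⊕0⊕1⊕1⊕0⊕1⊕0 = 0
Syndrome s8…s1 = 0001 → error at position 1.
Flip position 1: 000000010011010 → 100000010011010
Read data bits from positions 3,5,6,7,9,10,11,12,13,14,15: 00000011010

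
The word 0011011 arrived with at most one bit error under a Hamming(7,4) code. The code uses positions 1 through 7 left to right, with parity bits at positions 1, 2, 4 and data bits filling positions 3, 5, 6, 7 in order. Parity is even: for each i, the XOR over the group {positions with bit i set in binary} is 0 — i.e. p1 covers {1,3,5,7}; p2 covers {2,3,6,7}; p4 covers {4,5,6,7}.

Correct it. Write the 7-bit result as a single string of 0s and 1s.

0011001

s1 (pos 1,3,5,7): 0⊕1⊕0⊕1 = 0
s2 (pos 2,3,6,7): 0⊕1⊕1⊕1 = 1
s4 (pos 4,5,6,7): 1⊕0⊕1⊕1 = 1
Syndrome s4…s1 = 110 → error at position 6.
Flip position 6: 0011011 → 0011001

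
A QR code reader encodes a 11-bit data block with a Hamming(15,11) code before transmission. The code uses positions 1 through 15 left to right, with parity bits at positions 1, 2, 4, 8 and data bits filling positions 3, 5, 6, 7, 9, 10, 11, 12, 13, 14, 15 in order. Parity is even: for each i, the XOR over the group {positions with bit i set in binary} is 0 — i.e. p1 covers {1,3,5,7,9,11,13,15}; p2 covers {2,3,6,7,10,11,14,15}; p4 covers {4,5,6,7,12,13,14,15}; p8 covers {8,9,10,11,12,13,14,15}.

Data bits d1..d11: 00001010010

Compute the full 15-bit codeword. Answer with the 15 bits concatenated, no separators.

Place data at non-parity positions: p1 p2 0 p4 0 0 0 p8 1 0 1 0 0 1 0
p1 (pos 1,3,5,7,9,11,13,15): XOR of data positions = 0⊕0⊕0⊕1⊕1⊕0⊕0 = 0
p2 (pos 2,3,6,7,10,11,14,15): XOR of data positions = 0⊕0⊕0⊕0⊕1⊕1⊕0 = 0
p4 (pos 4,5,6,7,12,13,14,15): XOR of data positions = 0⊕0⊕0⊕0⊕0⊕1⊕0 = 1
p8 (pos 8,9,10,11,12,13,14,15): XOR of data positions = 1⊕0⊕1⊕0⊕0⊕1⊕0 = 1
Codeword: 000100011010010

000100011010010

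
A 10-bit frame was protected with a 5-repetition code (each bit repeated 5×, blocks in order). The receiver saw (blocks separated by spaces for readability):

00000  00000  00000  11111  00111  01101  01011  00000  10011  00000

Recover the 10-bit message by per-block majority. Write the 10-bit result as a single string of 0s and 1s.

0001111010

Block 1 (00000): 0 ones → 0
Block 2 (00000): 0 ones → 0
Block 3 (00000): 0 ones → 0
Block 4 (11111): 5 ones → 1
Block 5 (00111): 3 ones → 1
Block 6 (01101): 3 ones → 1
Block 7 (01011): 3 ones → 1
Block 8 (00000): 0 ones → 0
Block 9 (10011): 3 ones → 1
Block 10 (00000): 0 ones → 0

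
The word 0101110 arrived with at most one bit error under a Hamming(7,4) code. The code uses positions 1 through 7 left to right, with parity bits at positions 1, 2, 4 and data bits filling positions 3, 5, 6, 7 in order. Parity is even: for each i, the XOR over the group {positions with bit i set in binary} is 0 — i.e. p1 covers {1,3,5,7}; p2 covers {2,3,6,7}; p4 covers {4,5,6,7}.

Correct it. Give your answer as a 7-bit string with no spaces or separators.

0101010

s1 (pos 1,3,5,7): 0⊕0⊕1⊕0 = 1
s2 (pos 2,3,6,7): 1⊕0⊕1⊕0 = 0
s4 (pos 4,5,6,7): 1⊕1⊕1⊕0 = 1
Syndrome s4…s1 = 101 → error at position 5.
Flip position 5: 0101110 → 0101010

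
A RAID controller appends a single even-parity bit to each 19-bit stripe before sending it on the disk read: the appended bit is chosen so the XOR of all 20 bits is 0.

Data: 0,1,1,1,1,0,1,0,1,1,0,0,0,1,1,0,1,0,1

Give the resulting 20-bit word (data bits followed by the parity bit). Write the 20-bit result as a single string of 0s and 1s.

01111010110001101011

XOR of the 19 data bits: 0⊕1⊕1⊕1⊕1⊕0⊕1⊕0⊕1⊕1⊕0⊕0⊕0⊕1⊕1⊕0⊕1⊕0⊕1 = 1
Parity bit = 1 (so all 20 bits XOR to 0).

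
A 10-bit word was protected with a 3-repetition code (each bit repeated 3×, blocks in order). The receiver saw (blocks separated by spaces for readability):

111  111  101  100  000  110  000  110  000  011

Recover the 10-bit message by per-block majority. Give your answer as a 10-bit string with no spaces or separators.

Block 1 (111): 3 ones → 1
Block 2 (111): 3 ones → 1
Block 3 (101): 2 ones → 1
Block 4 (100): 1 one → 0
Block 5 (000): 0 ones → 0
Block 6 (110): 2 ones → 1
Block 7 (000): 0 ones → 0
Block 8 (110): 2 ones → 1
Block 9 (000): 0 ones → 0
Block 10 (011): 2 ones → 1

1110010101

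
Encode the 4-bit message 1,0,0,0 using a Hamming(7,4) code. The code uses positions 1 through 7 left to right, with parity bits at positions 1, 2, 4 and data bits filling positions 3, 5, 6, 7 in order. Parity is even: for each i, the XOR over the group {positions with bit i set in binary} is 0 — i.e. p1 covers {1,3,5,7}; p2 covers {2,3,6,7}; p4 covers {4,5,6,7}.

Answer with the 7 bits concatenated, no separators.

1110000

Place data at non-parity positions: p1 p2 1 p4 0 0 0
p1 (pos 1,3,5,7): XOR of data positions = 1⊕0⊕0 = 1
p2 (pos 2,3,6,7): XOR of data positions = 1⊕0⊕0 = 1
p4 (pos 4,5,6,7): XOR of data positions = 0⊕0⊕0 = 0
Codeword: 1110000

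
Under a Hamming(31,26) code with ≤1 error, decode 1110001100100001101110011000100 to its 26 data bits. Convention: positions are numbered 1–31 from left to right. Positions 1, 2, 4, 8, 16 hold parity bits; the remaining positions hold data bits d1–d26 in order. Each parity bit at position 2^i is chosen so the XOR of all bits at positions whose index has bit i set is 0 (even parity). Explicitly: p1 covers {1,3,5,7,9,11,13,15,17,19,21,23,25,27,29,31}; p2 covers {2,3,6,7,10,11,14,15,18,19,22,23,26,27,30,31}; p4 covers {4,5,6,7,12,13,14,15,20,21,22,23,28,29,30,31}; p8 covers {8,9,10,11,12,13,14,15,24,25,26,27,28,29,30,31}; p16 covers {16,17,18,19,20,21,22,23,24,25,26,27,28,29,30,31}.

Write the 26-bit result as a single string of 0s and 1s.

10010000000101110011000100

s1 (pos 1,3,5,7,9,11,13,15,17,19,21,23,25,27,29,31): 1⊕1⊕0⊕1⊕0⊕1⊕0⊕0⊕1⊕1⊕1⊕0⊕1⊕0⊕1⊕0 = 1
s2 (pos 2,3,6,7,10,11,14,15,18,19,22,23,26,27,30,31): 1⊕1⊕0⊕1⊕0⊕1⊕0⊕0⊕0⊕1⊕0⊕0⊕0⊕0⊕0⊕0 = 1
s4 (pos 4,5,6,7,12,13,14,15,20,21,22,23,28,29,30,31): 0⊕0⊕0⊕1⊕0⊕0⊕0⊕0⊕1⊕1⊕0⊕0⊕0⊕1⊕0⊕0 = 0
s8 (pos 8,9,10,11,12,13,14,15,24,25,26,27,28,29,30,31): 1⊕0⊕0⊕1⊕0⊕0⊕0⊕0⊕1⊕1⊕0⊕0⊕0⊕1⊕0⊕0 = 1
s16 (pos 16,17,18,19,20,21,22,23,24,25,26,27,28,29,30,31): 1⊕1⊕0⊕1⊕1⊕1⊕0⊕0⊕1⊕1⊕0⊕0⊕0⊕1⊕0⊕0 = 0
Syndrome s16…s1 = 01011 → error at position 11.
Flip position 11: 1110001100100001101110011000100 → 1110001100000001101110011000100
Read data bits from positions 3,5,6,7,9,10,11,12,13,14,15,17,18,19,20,21,22,23,24,25,26,27,28,29,30,31: 10010000000101110011000100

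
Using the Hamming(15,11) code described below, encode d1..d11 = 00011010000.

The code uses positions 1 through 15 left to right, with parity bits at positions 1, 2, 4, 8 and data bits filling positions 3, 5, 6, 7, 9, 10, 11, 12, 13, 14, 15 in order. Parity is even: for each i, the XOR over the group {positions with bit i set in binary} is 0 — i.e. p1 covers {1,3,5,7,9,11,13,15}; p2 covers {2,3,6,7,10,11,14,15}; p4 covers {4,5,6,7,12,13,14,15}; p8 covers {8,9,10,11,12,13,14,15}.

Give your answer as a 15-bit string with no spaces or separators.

100100101010000

Place data at non-parity positions: p1 p2 0 p4 0 0 1 p8 1 0 1 0 0 0 0
p1 (pos 1,3,5,7,9,11,13,15): XOR of data positions = 0⊕0⊕1⊕1⊕1⊕0⊕0 = 1
p2 (pos 2,3,6,7,10,11,14,15): XOR of data positions = 0⊕0⊕1⊕0⊕1⊕0⊕0 = 0
p4 (pos 4,5,6,7,12,13,14,15): XOR of data positions = 0⊕0⊕1⊕0⊕0⊕0⊕0 = 1
p8 (pos 8,9,10,11,12,13,14,15): XOR of data positions = 1⊕0⊕1⊕0⊕0⊕0⊕0 = 0
Codeword: 100100101010000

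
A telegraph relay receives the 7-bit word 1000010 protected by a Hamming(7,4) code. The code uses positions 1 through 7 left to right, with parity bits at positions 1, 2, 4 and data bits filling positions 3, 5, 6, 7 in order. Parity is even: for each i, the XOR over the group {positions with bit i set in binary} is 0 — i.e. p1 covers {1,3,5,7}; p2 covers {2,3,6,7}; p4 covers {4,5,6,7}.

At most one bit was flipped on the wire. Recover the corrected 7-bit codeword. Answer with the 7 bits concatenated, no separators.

s1 (pos 1,3,5,7): 1⊕0⊕0⊕0 = 1
s2 (pos 2,3,6,7): 0⊕0⊕1⊕0 = 1
s4 (pos 4,5,6,7): 0⊕0⊕1⊕0 = 1
Syndrome s4…s1 = 111 → error at position 7.
Flip position 7: 1000010 → 1000011

1000011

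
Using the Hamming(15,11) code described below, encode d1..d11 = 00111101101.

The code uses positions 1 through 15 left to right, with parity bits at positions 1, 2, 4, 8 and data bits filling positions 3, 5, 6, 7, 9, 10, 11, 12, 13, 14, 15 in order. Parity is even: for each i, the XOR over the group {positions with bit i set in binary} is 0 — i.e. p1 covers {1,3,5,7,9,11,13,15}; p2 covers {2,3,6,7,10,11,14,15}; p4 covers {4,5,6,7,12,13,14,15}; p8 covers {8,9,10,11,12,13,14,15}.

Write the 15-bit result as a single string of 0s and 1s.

000101111101101

Place data at non-parity positions: p1 p2 0 p4 0 1 1 p8 1 1 0 1 1 0 1
p1 (pos 1,3,5,7,9,11,13,15): XOR of data positions = 0⊕0⊕1⊕1⊕0⊕1⊕1 = 0
p2 (pos 2,3,6,7,10,11,14,15): XOR of data positions = 0⊕1⊕1⊕1⊕0⊕0⊕1 = 0
p4 (pos 4,5,6,7,12,13,14,15): XOR of data positions = 0⊕1⊕1⊕1⊕1⊕0⊕1 = 1
p8 (pos 8,9,10,11,12,13,14,15): XOR of data positions = 1⊕1⊕0⊕1⊕1⊕0⊕1 = 1
Codeword: 000101111101101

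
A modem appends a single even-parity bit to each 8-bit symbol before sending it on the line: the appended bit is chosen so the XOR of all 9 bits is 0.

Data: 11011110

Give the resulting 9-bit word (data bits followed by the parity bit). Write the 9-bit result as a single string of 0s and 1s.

110111100

XOR of the 8 data bits: 1⊕1⊕0⊕1⊕1⊕1⊕1⊕0 = 0
Parity bit = 0 (so all 9 bits XOR to 0).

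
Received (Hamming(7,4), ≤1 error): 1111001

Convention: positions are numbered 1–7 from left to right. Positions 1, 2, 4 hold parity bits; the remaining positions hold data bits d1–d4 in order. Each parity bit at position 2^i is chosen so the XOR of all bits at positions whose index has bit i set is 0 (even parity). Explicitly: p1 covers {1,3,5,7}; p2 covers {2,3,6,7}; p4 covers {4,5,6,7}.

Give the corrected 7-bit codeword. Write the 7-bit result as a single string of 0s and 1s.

1101001

s1 (pos 1,3,5,7): 1⊕1⊕0⊕1 = 1
s2 (pos 2,3,6,7): 1⊕1⊕0⊕1 = 1
s4 (pos 4,5,6,7): 1⊕0⊕0⊕1 = 0
Syndrome s4…s1 = 011 → error at position 3.
Flip position 3: 1111001 → 1101001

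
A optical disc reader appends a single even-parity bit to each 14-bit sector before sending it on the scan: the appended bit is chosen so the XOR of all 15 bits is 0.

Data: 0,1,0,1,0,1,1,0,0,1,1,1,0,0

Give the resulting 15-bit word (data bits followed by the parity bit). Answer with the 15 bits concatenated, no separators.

010101100111001

XOR of the 14 data bits: 0⊕1⊕0⊕1⊕0⊕1⊕1⊕0⊕0⊕1⊕1⊕1⊕0⊕0 = 1
Parity bit = 1 (so all 15 bits XOR to 0).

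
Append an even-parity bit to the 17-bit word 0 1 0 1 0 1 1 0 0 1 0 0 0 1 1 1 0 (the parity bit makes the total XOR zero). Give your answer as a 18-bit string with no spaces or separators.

XOR of the 17 data bits: 0⊕1⊕0⊕1⊕0⊕1⊕1⊕0⊕0⊕1⊕0⊕0⊕0⊕1⊕1⊕1⊕0 = 0
Parity bit = 0 (so all 18 bits XOR to 0).

010101100100011100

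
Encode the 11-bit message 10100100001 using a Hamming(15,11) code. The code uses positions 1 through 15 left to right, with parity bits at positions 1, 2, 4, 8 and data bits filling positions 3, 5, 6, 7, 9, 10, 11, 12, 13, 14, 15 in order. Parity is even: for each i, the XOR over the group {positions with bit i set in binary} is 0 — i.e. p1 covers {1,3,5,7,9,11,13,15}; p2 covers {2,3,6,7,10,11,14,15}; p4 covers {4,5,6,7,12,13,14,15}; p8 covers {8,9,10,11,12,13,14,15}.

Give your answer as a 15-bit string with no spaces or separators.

001001000100001

Place data at non-parity positions: p1 p2 1 p4 0 1 0 p8 0 1 0 0 0 0 1
p1 (pos 1,3,5,7,9,11,13,15): XOR of data positions = 1⊕0⊕0⊕0⊕0⊕0⊕1 = 0
p2 (pos 2,3,6,7,10,11,14,15): XOR of data positions = 1⊕1⊕0⊕1⊕0⊕0⊕1 = 0
p4 (pos 4,5,6,7,12,13,14,15): XOR of data positions = 0⊕1⊕0⊕0⊕0⊕0⊕1 = 0
p8 (pos 8,9,10,11,12,13,14,15): XOR of data positions = 0⊕1⊕0⊕0⊕0⊕0⊕1 = 0
Codeword: 001001000100001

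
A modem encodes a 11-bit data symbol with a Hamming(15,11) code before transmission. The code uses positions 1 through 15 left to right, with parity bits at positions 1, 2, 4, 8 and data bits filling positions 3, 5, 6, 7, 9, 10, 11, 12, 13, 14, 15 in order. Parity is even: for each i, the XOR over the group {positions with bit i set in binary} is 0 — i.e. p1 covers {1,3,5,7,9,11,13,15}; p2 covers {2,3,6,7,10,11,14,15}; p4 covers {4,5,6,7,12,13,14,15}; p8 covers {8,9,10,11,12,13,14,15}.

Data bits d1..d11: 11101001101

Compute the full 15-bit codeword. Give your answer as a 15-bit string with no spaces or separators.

111111001001101

Place data at non-parity positions: p1 p2 1 p4 1 1 0 p8 1 0 0 1 1 0 1
p1 (pos 1,3,5,7,9,11,13,15): XOR of data positions = 1⊕1⊕0⊕1⊕0⊕1⊕1 = 1
p2 (pos 2,3,6,7,10,11,14,15): XOR of data positions = 1⊕1⊕0⊕0⊕0⊕0⊕1 = 1
p4 (pos 4,5,6,7,12,13,14,15): XOR of data positions = 1⊕1⊕0⊕1⊕1⊕0⊕1 = 1
p8 (pos 8,9,10,11,12,13,14,15): XOR of data positions = 1⊕0⊕0⊕1⊕1⊕0⊕1 = 0
Codeword: 111111001001101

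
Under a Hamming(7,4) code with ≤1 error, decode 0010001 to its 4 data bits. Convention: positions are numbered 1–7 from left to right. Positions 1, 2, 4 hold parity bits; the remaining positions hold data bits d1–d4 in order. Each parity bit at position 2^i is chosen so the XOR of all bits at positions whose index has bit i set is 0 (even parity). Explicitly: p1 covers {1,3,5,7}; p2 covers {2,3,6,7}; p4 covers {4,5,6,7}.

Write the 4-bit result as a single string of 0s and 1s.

s1 (pos 1,3,5,7): 0⊕1⊕0⊕1 = 0
s2 (pos 2,3,6,7): 0⊕1⊕0⊕1 = 0
s4 (pos 4,5,6,7): 0⊕0⊕0⊕1 = 1
Syndrome s4…s1 = 100 → error at position 4.
Flip position 4: 0010001 → 0011001
Read data bits from positions 3,5,6,7: 1001

1001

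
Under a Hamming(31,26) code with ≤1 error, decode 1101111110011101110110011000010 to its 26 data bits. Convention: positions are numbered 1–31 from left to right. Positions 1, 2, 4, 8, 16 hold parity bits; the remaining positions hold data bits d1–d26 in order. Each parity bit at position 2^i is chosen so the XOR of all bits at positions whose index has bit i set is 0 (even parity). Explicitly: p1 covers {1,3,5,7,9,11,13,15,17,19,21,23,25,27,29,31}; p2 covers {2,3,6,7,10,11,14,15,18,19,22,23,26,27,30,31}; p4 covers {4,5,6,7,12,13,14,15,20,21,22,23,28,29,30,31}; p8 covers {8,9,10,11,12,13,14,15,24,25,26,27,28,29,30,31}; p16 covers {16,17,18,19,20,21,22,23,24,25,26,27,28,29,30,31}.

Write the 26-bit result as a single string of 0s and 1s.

01111001110110110011000010

s1 (pos 1,3,5,7,9,11,13,15,17,19,21,23,25,27,29,31): 1⊕0⊕1⊕1⊕1⊕0⊕1⊕0⊕1⊕0⊕1⊕0⊕1⊕0⊕0⊕0 = 0
s2 (pos 2,3,6,7,10,11,14,15,18,19,22,23,26,27,30,31): 1⊕0⊕1⊕1⊕0⊕0⊕1⊕0⊕1⊕0⊕0⊕0⊕0⊕0⊕1⊕0 = 0
s4 (pos 4,5,6,7,12,13,14,15,20,21,22,23,28,29,30,31): 1⊕1⊕1⊕1⊕1⊕1⊕1⊕0⊕1⊕1⊕0⊕0⊕0⊕0⊕1⊕0 = 0
s8 (pos 8,9,10,11,12,13,14,15,24,25,26,27,28,29,30,31): 1⊕1⊕0⊕0⊕1⊕1⊕1⊕0⊕1⊕1⊕0⊕0⊕0⊕0⊕1⊕0 = 0
s16 (pos 16,17,18,19,20,21,22,23,24,25,26,27,28,29,30,31): 1⊕1⊕1⊕0⊕1⊕1⊕0⊕0⊕1⊕1⊕0⊕0⊕0⊕0⊕1⊕0 = 0
Syndrome s16…s1 = 00000 → no error.
Read data bits from positions 3,5,6,7,9,10,11,12,13,14,15,17,18,19,20,21,22,23,24,25,26,27,28,29,30,31: 01111001110110110011000010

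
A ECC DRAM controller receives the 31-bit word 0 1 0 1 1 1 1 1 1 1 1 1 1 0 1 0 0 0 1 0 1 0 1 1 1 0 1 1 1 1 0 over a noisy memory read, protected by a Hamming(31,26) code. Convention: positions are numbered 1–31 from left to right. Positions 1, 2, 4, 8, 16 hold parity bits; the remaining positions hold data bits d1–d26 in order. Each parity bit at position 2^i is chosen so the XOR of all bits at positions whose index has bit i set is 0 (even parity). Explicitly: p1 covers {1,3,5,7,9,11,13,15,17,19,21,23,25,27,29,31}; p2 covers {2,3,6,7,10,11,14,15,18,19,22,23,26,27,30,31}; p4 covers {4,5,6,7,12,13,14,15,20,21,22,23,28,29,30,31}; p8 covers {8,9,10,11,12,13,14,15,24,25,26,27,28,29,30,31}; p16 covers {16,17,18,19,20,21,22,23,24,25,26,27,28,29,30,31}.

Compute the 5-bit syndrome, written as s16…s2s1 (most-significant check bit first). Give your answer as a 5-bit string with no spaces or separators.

11000

s1 (pos 1,3,5,7,9,11,13,15,17,19,21,23,25,27,29,31): 0⊕0⊕1⊕1⊕1⊕1⊕1⊕1⊕0⊕1⊕1⊕1⊕1⊕1⊕1⊕0 = 0
s2 (pos 2,3,6,7,10,11,14,15,18,19,22,23,26,27,30,31): 1⊕0⊕1⊕1⊕1⊕1⊕0⊕1⊕0⊕1⊕0⊕1⊕0⊕1⊕1⊕0 = 0
s4 (pos 4,5,6,7,12,13,14,15,20,21,22,23,28,29,30,31): 1⊕1⊕1⊕1⊕1⊕1⊕0⊕1⊕0⊕1⊕0⊕1⊕1⊕1⊕1⊕0 = 0
s8 (pos 8,9,10,11,12,13,14,15,24,25,26,27,28,29,30,31): 1⊕1⊕1⊕1⊕1⊕1⊕0⊕1⊕1⊕1⊕0⊕1⊕1⊕1⊕1⊕0 = 1
s16 (pos 16,17,18,19,20,21,22,23,24,25,26,27,28,29,30,31): 0⊕0⊕0⊕1⊕0⊕1⊕0⊕1⊕1⊕1⊕0⊕1⊕1⊕1⊕1⊕0 = 1
Syndrome s16…s1 = 11000 → error at position 24.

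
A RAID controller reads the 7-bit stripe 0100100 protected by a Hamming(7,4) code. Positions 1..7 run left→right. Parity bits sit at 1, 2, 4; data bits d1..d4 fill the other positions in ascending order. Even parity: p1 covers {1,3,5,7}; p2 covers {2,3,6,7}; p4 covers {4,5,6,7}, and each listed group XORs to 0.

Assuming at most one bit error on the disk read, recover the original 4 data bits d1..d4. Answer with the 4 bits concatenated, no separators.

s1 (pos 1,3,5,7): 0⊕0⊕1⊕0 = 1
s2 (pos 2,3,6,7): 1⊕0⊕0⊕0 = 1
s4 (pos 4,5,6,7): 0⊕1⊕0⊕0 = 1
Syndrome s4…s1 = 111 → error at position 7.
Flip position 7: 0100100 → 0100101
Read data bits from positions 3,5,6,7: 0101

0101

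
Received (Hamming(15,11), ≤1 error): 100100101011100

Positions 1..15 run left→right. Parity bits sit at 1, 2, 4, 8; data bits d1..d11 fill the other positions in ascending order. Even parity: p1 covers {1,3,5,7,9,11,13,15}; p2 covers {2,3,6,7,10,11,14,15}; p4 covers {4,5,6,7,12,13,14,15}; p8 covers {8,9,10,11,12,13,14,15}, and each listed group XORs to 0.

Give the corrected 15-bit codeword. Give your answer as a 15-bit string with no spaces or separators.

000100101011100

s1 (pos 1,3,5,7,9,11,13,15): 1⊕0⊕0⊕1⊕1⊕1⊕1⊕0 = 1
s2 (pos 2,3,6,7,10,11,14,15): 0⊕0⊕0⊕1⊕0⊕1⊕0⊕0 = 0
s4 (pos 4,5,6,7,12,13,14,15): 1⊕0⊕0⊕1⊕1⊕1⊕0⊕0 = 0
s8 (pos 8,9,10,11,12,13,14,15): 0⊕1⊕0⊕1⊕1⊕1⊕0⊕0 = 0
Syndrome s8…s1 = 0001 → error at position 1.
Flip position 1: 100100101011100 → 000100101011100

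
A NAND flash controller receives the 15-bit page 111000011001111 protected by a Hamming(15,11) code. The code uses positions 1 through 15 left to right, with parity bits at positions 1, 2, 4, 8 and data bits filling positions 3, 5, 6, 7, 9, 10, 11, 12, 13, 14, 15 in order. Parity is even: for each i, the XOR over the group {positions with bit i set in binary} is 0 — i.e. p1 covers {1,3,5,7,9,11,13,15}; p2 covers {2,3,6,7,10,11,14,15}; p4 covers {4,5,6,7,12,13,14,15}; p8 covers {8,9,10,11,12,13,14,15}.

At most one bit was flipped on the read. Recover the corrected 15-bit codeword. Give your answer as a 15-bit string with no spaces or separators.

011000011001111

s1 (pos 1,3,5,7,9,11,13,15): 1⊕1⊕0⊕0⊕1⊕0⊕1⊕1 = 1
s2 (pos 2,3,6,7,10,11,14,15): 1⊕1⊕0⊕0⊕0⊕0⊕1⊕1 = 0
s4 (pos 4,5,6,7,12,13,14,15): 0⊕0⊕0⊕0⊕1⊕1⊕1⊕1 = 0
s8 (pos 8,9,10,11,12,13,14,15): 1⊕1⊕0⊕0⊕1⊕1⊕1⊕1 = 0
Syndrome s8…s1 = 0001 → error at position 1.
Flip position 1: 111000011001111 → 011000011001111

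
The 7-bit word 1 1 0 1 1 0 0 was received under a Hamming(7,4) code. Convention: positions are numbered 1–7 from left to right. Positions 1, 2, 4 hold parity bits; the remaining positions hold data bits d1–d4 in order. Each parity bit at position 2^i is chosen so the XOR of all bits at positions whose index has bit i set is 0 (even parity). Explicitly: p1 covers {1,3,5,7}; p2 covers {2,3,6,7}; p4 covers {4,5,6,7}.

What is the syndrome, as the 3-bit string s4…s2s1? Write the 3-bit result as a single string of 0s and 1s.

s1 (pos 1,3,5,7): 1⊕0⊕1⊕0 = 0
s2 (pos 2,3,6,7): 1⊕0⊕0⊕0 = 1
s4 (pos 4,5,6,7): 1⊕1⊕0⊕0 = 0
Syndrome s4…s1 = 010 → error at position 2.

010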